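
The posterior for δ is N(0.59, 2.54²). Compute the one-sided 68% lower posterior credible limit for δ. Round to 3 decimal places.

-0.598

Need L with P(δ ≥ L) = 0.68: L = 0.59 − z_{0.32}·2.54.
z = 0.468; L = 0.59 − 0.468 × 2.54 = -0.598.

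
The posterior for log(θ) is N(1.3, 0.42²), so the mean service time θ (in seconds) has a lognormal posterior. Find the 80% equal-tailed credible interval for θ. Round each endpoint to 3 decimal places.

[2.142, 6.286]

On the log scale the 80% interval is 1.3 ± 1.282 × 0.42 = [0.7617, 1.8383].
Exponentiate: [e^0.7617, e^1.8383] = [2.142, 6.286].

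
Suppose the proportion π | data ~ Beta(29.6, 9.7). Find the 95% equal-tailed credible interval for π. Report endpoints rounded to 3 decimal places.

[0.609, 0.873]

Posterior: Beta(29.6, 9.7).
Equal-tailed 95% interval: the 0.025 and 0.975 quantiles of Beta(29.6, 9.7).
Posterior mean ≈ 0.753, SD ≈ 0.068; a Normal approximation gives roughly [0.620, 0.886].
Exact: F⁻¹(0.025) = 0.609; F⁻¹(0.975) = 0.873.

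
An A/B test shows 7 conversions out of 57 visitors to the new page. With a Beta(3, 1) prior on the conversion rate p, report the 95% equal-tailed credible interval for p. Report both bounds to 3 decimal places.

[0.083, 0.266]

Posterior: Beta(3+7, 1+50) = Beta(10, 51).
Equal-tailed 95% interval: the 0.025 and 0.975 quantiles of Beta(10, 51).
Posterior mean ≈ 0.164, SD ≈ 0.047; a Normal approximation gives roughly [0.072, 0.256].
Exact: F⁻¹(0.025) = 0.083; F⁻¹(0.975) = 0.266.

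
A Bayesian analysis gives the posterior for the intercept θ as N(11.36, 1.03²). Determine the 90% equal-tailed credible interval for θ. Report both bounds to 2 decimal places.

[9.67, 13.05]

The posterior is symmetric, so the 90% equal-tailed interval is θ = 11.36 ± z·1.03 with z = 1.645.
Half-width: 1.645 × 1.03 = 1.69.
11.36 − 1.69 = 9.67; 11.36 + 1.69 = 13.05.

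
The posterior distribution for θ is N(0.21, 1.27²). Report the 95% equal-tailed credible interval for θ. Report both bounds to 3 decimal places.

The posterior is symmetric, so the 95% equal-tailed interval is θ = 0.21 ± z·1.27 with z = 1.960.
Half-width: 1.960 × 1.27 = 2.489.
0.21 − 2.489 = -2.279; 0.21 + 2.489 = 2.699.

[-2.279, 2.699]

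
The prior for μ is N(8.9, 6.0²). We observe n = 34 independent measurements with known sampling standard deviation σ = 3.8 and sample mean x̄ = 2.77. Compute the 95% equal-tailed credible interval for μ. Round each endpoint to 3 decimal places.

[1.572, 4.111]

Posterior precision = 1/6.0² + 34/3.8² = 0.0278 + 2.3546 = 2.3823, so posterior SD = 0.6479.
Posterior mean = (8.9/6.0² + 34·2.77/3.8²) / 2.3823 = 2.8415.
Interval: 2.8415 ± 1.960 × 0.6479 → [1.572, 4.111].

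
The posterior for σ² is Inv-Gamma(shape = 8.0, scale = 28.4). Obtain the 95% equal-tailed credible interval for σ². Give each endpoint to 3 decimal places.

Inverse-Gamma(8.0, 28.4) quantiles: F⁻¹(0.025) and F⁻¹(0.975).
Equivalently, 1/σ² ~ Gamma(8.0, rate = 28.4); invert its 0.975 and 0.025 quantiles.
Posterior mean ≈ 4.057, SD ≈ 1.656; a Normal approximation gives roughly [0.811, 7.303].
Exact: lower = 1.969; upper = 8.223.

[1.969, 8.223]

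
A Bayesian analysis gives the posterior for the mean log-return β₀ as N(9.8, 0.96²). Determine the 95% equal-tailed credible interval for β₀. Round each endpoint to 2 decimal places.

The posterior is symmetric, so the 95% equal-tailed interval is β₀ = 9.8 ± z·0.96 with z = 1.960.
Half-width: 1.960 × 0.96 = 1.88.
9.8 − 1.88 = 7.92; 9.8 + 1.88 = 11.68.

[7.92, 11.68]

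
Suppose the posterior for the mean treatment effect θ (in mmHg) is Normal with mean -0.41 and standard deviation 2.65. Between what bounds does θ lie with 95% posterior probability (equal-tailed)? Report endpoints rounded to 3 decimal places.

[-5.604, 4.784]

The posterior is symmetric, so the 95% equal-tailed interval is θ = -0.41 ± z·2.65 with z = 1.960.
Half-width: 1.960 × 2.65 = 5.194.
-0.41 − 5.194 = -5.604; -0.41 + 5.194 = 4.784.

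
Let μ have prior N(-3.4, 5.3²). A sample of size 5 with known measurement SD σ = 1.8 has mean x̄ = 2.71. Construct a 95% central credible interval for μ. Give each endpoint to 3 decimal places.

[1.012, 4.132]

Posterior precision = 1/5.3² + 5/1.8² = 0.0356 + 1.5432 = 1.5788, so posterior SD = 0.7959.
Posterior mean = (-3.4/5.3² + 5·2.71/1.8²) / 1.5788 = 2.5722.
Interval: 2.5722 ± 1.960 × 0.7959 → [1.012, 4.132].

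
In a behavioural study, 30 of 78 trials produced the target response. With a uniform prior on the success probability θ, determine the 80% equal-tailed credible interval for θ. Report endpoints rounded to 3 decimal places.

Posterior: Beta(1+30, 1+48) = Beta(31, 49).
Equal-tailed 80% interval: the 0.1 and 0.9 quantiles of Beta(31, 49).
Posterior mean ≈ 0.388, SD ≈ 0.054; a Normal approximation gives roughly [0.318, 0.457].
Exact: F⁻¹(0.1) = 0.318; F⁻¹(0.9) = 0.458.

[0.318, 0.458]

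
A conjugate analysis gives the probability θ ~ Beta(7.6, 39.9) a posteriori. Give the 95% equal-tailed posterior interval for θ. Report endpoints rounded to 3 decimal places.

[0.071, 0.276]

Posterior: Beta(7.6, 39.9).
Equal-tailed 95% interval: the 0.025 and 0.975 quantiles of Beta(7.6, 39.9).
Posterior mean ≈ 0.160, SD ≈ 0.053; a Normal approximation gives roughly [0.057, 0.263].
Exact: F⁻¹(0.025) = 0.071; F⁻¹(0.975) = 0.276.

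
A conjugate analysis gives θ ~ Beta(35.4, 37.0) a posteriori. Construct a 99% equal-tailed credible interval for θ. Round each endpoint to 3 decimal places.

Posterior: Beta(35.4, 37.0).
Equal-tailed 99% interval: the 0.005 and 0.995 quantiles of Beta(35.4, 37.0).
Posterior mean ≈ 0.489, SD ≈ 0.058; a Normal approximation gives roughly [0.339, 0.639].
Exact: F⁻¹(0.005) = 0.341; F⁻¹(0.995) = 0.638.

[0.341, 0.638]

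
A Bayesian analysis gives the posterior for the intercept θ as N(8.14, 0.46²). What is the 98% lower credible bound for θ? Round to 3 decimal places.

7.195

Need L with P(θ ≥ L) = 0.98: L = 8.14 − z_{0.02}·0.46.
z = 2.054; L = 8.14 − 2.054 × 0.46 = 7.195.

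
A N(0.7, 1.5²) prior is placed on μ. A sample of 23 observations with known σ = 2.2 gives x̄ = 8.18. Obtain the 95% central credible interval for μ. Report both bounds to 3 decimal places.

Posterior precision = 1/1.5² + 23/2.2² = 0.4444 + 4.7521 = 5.1965, so posterior SD = 0.4387.
Posterior mean = (0.7/1.5² + 23·8.18/2.2²) / 5.1965 = 7.5403.
Interval: 7.5403 ± 1.960 × 0.4387 → [6.680, 8.400].

[6.680, 8.400]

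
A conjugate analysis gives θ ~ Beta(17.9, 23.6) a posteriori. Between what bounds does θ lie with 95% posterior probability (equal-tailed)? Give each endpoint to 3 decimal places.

Posterior: Beta(17.9, 23.6).
Equal-tailed 95% interval: the 0.025 and 0.975 quantiles of Beta(17.9, 23.6).
Posterior mean ≈ 0.431, SD ≈ 0.076; a Normal approximation gives roughly [0.282, 0.580].
Exact: F⁻¹(0.025) = 0.286; F⁻¹(0.975) = 0.583.

[0.286, 0.583]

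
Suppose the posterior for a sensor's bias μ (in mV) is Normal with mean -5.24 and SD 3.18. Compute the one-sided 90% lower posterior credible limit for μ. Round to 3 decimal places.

-9.315

Need L with P(μ ≥ L) = 0.90: L = -5.24 − z_{0.1}·3.18.
z = 1.282; L = -5.24 − 1.282 × 3.18 = -9.315.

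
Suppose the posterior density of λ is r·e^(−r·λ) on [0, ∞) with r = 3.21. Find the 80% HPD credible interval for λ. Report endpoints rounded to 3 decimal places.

The exponential density is strictly decreasing on [0, ∞), so the HPD interval is anchored at 0: [0, q] with P(λ ≤ q) = 0.80.
q = −ln(1 − 0.80) / 3.21 = 1.6094 / 3.21 = 0.501.

[0.000, 0.501]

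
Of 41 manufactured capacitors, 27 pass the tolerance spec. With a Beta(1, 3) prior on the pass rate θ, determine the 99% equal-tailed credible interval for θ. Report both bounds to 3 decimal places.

Posterior: Beta(1+27, 3+14) = Beta(28, 17).
Equal-tailed 99% interval: the 0.005 and 0.995 quantiles of Beta(28, 17).
Posterior mean ≈ 0.622, SD ≈ 0.071; a Normal approximation gives roughly [0.438, 0.806].
Exact: F⁻¹(0.005) = 0.432; F⁻¹(0.995) = 0.793.

[0.432, 0.793]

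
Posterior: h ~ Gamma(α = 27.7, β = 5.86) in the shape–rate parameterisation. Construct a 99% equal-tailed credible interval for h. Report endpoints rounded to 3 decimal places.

Posterior: Gamma(shape 27.7, rate 5.86).
Equal-tailed 99% interval: Gamma(27.7, 5.86) quantiles at 0.005 and 0.995.
Posterior mean ≈ 4.727, SD ≈ 0.898; a Normal approximation gives roughly [2.414, 7.040].
Exact: lower = 2.734; upper = 7.359.

[2.734, 7.359]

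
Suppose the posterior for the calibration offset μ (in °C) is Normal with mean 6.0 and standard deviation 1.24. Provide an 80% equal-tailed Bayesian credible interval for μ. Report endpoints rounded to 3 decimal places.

[4.411, 7.589]

The posterior is symmetric, so the 80% equal-tailed interval is μ = 6.0 ± z·1.24 with z = 1.282.
Half-width: 1.282 × 1.24 = 1.589.
6.0 − 1.589 = 4.411; 6.0 + 1.589 = 7.589.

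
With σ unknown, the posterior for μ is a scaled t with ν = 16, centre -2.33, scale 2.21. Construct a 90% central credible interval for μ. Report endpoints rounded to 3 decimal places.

The t_16 distribution is symmetric; the 90% interval is -2.33 ± t·2.21 with t_{0.95,16} = 1.746.
Half-width: 1.746 × 2.21 = 3.858.
-2.33 − 3.858 = -6.188; -2.33 + 3.858 = 1.528.

[-6.188, 1.528]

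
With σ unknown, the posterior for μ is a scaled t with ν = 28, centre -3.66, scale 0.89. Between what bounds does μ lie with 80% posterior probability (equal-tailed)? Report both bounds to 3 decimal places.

The t_28 distribution is symmetric; the 80% interval is -3.66 ± t·0.89 with t_{0.9,28} = 1.313.
Half-width: 1.313 × 0.89 = 1.168.
-3.66 − 1.168 = -4.828; -3.66 + 1.168 = -2.492.

[-4.828, -2.492]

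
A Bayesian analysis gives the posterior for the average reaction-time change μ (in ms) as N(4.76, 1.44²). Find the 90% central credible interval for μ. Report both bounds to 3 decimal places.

[2.391, 7.129]

The posterior is symmetric, so the 90% equal-tailed interval is μ = 4.76 ± z·1.44 with z = 1.645.
Half-width: 1.645 × 1.44 = 2.369.
4.76 − 2.369 = 2.391; 4.76 + 2.369 = 7.129.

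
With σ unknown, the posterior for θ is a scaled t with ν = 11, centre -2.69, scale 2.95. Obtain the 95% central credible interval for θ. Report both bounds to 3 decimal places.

The t_11 distribution is symmetric; the 95% interval is -2.69 ± t·2.95 with t_{0.975,11} = 2.201.
Half-width: 2.201 × 2.95 = 6.493.
-2.69 − 6.493 = -9.183; -2.69 + 6.493 = 3.803.

[-9.183, 3.803]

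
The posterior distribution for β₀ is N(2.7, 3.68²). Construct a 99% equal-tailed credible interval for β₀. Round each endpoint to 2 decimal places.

[-6.78, 12.18]

The posterior is symmetric, so the 99% equal-tailed interval is β₀ = 2.7 ± z·3.68 with z = 2.576.
Half-width: 2.576 × 3.68 = 9.48.
2.7 − 9.48 = -6.78; 2.7 + 9.48 = 12.18.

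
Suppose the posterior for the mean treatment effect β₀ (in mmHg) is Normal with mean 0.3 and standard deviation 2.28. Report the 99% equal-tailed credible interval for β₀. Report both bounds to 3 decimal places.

The posterior is symmetric, so the 99% equal-tailed interval is β₀ = 0.3 ± z·2.28 with z = 2.576.
Half-width: 2.576 × 2.28 = 5.873.
0.3 − 5.873 = -5.573; 0.3 + 5.873 = 6.173.

[-5.573, 6.173]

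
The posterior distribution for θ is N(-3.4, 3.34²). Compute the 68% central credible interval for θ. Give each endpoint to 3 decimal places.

The posterior is symmetric, so the 68% equal-tailed interval is θ = -3.4 ± z·3.34 with z = 0.994.
Half-width: 0.994 × 3.34 = 3.321.
-3.4 − 3.321 = -6.721; -3.4 + 3.321 = -0.079.

[-6.721, -0.079]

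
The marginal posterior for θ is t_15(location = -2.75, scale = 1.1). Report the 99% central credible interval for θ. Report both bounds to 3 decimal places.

[-5.991, 0.491]

The t_15 distribution is symmetric; the 99% interval is -2.75 ± t·1.1 with t_{0.995,15} = 2.947.
Half-width: 2.947 × 1.1 = 3.241.
-2.75 − 3.241 = -5.991; -2.75 + 3.241 = 0.491.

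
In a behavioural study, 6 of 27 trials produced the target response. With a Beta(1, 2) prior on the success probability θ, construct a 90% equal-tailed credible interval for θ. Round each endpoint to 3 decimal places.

[0.119, 0.368]

Posterior: Beta(1+6, 2+21) = Beta(7, 23).
Equal-tailed 90% interval: the 0.05 and 0.95 quantiles of Beta(7, 23).
Posterior mean ≈ 0.233, SD ≈ 0.076; a Normal approximation gives roughly [0.108, 0.358].
Exact: F⁻¹(0.05) = 0.119; F⁻¹(0.95) = 0.368.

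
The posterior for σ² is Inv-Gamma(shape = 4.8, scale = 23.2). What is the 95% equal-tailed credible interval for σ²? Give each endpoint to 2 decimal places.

Inverse-Gamma(4.8, 23.2) quantiles: F⁻¹(0.025) and F⁻¹(0.975).
Equivalently, 1/σ² ~ Gamma(4.8, rate = 23.2); invert its 0.975 and 0.025 quantiles.
Posterior mean ≈ 6.11, SD ≈ 3.65; a Normal approximation gives roughly [-1.05, 13.26].
Exact: lower = 2.33; upper = 15.34.

[2.33, 15.34]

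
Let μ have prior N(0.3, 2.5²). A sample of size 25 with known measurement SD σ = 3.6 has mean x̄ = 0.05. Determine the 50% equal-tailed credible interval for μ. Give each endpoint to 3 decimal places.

[-0.398, 0.536]

Posterior precision = 1/2.5² + 25/3.6² = 0.1600 + 1.9290 = 2.0890, so posterior SD = 0.6919.
Posterior mean = (0.3/2.5² + 25·0.05/3.6²) / 2.0890 = 0.0691.
Interval: 0.0691 ± 0.674 × 0.6919 → [-0.398, 0.536].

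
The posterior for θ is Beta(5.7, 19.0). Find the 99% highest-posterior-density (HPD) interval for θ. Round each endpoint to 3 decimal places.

The posterior is unimodal and skewed, so the HPD interval has equal density at both endpoints and is the shortest 99% interval.
Solving f(0.054) = f(0.460) with F(0.460) − F(0.054) = 0.99 gives [0.054, 0.460].
For comparison, the equal-tailed interval is [0.063, 0.476]; the HPD is narrower and shifted toward the mode.

[0.054, 0.460]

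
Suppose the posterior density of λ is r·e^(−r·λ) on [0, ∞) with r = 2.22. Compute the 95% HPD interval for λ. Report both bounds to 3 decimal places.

[0.000, 1.349]

The exponential density is strictly decreasing on [0, ∞), so the HPD interval is anchored at 0: [0, q] with P(λ ≤ q) = 0.95.
q = −ln(1 − 0.95) / 2.22 = 2.9957 / 2.22 = 1.349.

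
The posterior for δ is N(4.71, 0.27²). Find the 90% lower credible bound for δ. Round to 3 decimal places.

4.364

Need L with P(δ ≥ L) = 0.90: L = 4.71 − z_{0.1}·0.27.
z = 1.282; L = 4.71 − 1.282 × 0.27 = 4.364.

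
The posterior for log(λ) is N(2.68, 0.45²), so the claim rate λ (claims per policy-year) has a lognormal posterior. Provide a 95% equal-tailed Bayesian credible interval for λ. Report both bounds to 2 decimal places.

[6.04, 35.23]

On the log scale the 95% interval is 2.68 ± 1.960 × 0.45 = [1.7980, 3.5620].
Exponentiate: [e^1.7980, e^3.5620] = [6.04, 35.23].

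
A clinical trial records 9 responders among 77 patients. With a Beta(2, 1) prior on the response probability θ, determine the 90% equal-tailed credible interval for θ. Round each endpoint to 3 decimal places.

Posterior: Beta(2+9, 1+68) = Beta(11, 69).
Equal-tailed 90% interval: the 0.05 and 0.95 quantiles of Beta(11, 69).
Posterior mean ≈ 0.138, SD ≈ 0.038; a Normal approximation gives roughly [0.075, 0.200].
Exact: F⁻¹(0.05) = 0.080; F⁻¹(0.95) = 0.205.

[0.080, 0.205]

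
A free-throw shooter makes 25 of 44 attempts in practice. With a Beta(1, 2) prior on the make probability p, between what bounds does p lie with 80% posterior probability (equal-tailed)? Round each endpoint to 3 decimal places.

Posterior: Beta(1+25, 2+19) = Beta(26, 21).
Equal-tailed 80% interval: the 0.1 and 0.9 quantiles of Beta(26, 21).
Posterior mean ≈ 0.553, SD ≈ 0.072; a Normal approximation gives roughly [0.461, 0.645].
Exact: F⁻¹(0.1) = 0.460; F⁻¹(0.9) = 0.645.

[0.460, 0.645]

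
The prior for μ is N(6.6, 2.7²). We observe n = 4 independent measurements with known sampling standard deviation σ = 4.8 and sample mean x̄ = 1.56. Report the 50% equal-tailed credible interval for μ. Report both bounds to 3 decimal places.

[2.575, 4.994]

Posterior precision = 1/2.7² + 4/4.8² = 0.1372 + 0.1736 = 0.3108, so posterior SD = 1.7938.
Posterior mean = (6.6/2.7² + 4·1.56/4.8²) / 0.3108 = 3.7846.
Interval: 3.7846 ± 0.674 × 1.7938 → [2.575, 4.994].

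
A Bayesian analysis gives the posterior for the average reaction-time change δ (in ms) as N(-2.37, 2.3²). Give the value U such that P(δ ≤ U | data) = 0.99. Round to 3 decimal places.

Need U with P(δ ≤ U) = 0.99: U = -2.37 + z_{0.01}·2.3.
z = 2.326; U = -2.37 + 2.326 × 2.3 = 2.981.

2.981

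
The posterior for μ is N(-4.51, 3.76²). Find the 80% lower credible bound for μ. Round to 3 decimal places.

-7.674

Need L with P(μ ≥ L) = 0.80: L = -4.51 − z_{0.2}·3.76.
z = 0.842; L = -4.51 − 0.842 × 3.76 = -7.674.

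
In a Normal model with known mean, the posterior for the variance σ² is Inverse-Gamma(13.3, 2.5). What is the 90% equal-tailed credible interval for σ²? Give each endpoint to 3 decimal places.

[0.126, 0.316]

Inverse-Gamma(13.3, 2.5) quantiles: F⁻¹(0.05) and F⁻¹(0.95).
Equivalently, 1/σ² ~ Gamma(13.3, rate = 2.5); invert its 0.95 and 0.05 quantiles.
Posterior mean ≈ 0.203, SD ≈ 0.060; a Normal approximation gives roughly [0.104, 0.303].
Exact: lower = 0.126; upper = 0.316.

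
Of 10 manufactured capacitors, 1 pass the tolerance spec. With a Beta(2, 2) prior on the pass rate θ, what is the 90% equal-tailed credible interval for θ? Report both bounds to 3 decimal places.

[0.066, 0.410]

Posterior: Beta(2+1, 2+9) = Beta(3, 11).
Equal-tailed 90% interval: the 0.05 and 0.95 quantiles of Beta(3, 11).
Posterior mean ≈ 0.214, SD ≈ 0.106; a Normal approximation gives roughly [0.040, 0.389].
Exact: F⁻¹(0.05) = 0.066; F⁻¹(0.95) = 0.410.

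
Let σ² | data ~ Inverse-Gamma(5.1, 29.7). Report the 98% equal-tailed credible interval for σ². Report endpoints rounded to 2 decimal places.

Inverse-Gamma(5.1, 29.7) quantiles: F⁻¹(0.01) and F⁻¹(0.99).
Equivalently, 1/σ² ~ Gamma(5.1, rate = 29.7); invert its 0.99 and 0.01 quantiles.
Posterior mean ≈ 7.24, SD ≈ 4.11; a Normal approximation gives roughly [-2.33, 16.82].
Exact: lower = 2.53; upper = 22.37.

[2.53, 22.37]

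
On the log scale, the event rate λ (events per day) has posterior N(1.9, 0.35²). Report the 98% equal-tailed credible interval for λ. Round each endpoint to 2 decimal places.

[2.96, 15.09]

On the log scale the 98% interval is 1.9 ± 2.326 × 0.35 = [1.0858, 2.7142].
Exponentiate: [e^1.0858, e^2.7142] = [2.96, 15.09].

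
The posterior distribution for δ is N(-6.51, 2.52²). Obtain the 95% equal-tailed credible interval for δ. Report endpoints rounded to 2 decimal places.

[-11.45, -1.57]

The posterior is symmetric, so the 95% equal-tailed interval is δ = -6.51 ± z·2.52 with z = 1.960.
Half-width: 1.960 × 2.52 = 4.94.
-6.51 − 4.94 = -11.45; -6.51 + 4.94 = -1.57.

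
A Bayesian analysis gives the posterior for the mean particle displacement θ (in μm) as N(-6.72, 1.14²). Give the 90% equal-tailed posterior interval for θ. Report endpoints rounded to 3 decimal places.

[-8.595, -4.845]

The posterior is symmetric, so the 90% equal-tailed interval is θ = -6.72 ± z·1.14 with z = 1.645.
Half-width: 1.645 × 1.14 = 1.875.
-6.72 − 1.875 = -8.595; -6.72 + 1.875 = -4.845.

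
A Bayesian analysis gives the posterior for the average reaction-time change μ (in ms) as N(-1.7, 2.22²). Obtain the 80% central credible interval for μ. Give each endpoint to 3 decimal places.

The posterior is symmetric, so the 80% equal-tailed interval is μ = -1.7 ± z·2.22 with z = 1.282.
Half-width: 1.282 × 2.22 = 2.845.
-1.7 − 2.845 = -4.545; -1.7 + 2.845 = 1.145.

[-4.545, 1.145]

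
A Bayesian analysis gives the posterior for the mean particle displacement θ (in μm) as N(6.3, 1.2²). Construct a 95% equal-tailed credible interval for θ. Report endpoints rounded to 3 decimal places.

[3.948, 8.652]

The posterior is symmetric, so the 95% equal-tailed interval is θ = 6.3 ± z·1.2 with z = 1.960.
Half-width: 1.960 × 1.2 = 2.352.
6.3 − 2.352 = 3.948; 6.3 + 2.352 = 8.652.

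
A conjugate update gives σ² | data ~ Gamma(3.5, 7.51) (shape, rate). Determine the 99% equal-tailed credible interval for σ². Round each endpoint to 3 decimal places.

Posterior: Gamma(shape 3.5, rate 7.51).
Equal-tailed 99% interval: Gamma(3.5, 7.51) quantiles at 0.005 and 0.995.
Posterior mean ≈ 0.466, SD ≈ 0.249; a Normal approximation gives roughly [-0.176, 1.108].
Exact: lower = 0.066; upper = 1.350.

[0.066, 1.350]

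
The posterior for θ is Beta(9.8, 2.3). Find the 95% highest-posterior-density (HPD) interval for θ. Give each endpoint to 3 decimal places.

The posterior is unimodal and skewed, so the HPD interval has equal density at both endpoints and is the shortest 95% interval.
Solving f(0.599) = f(0.986) with F(0.986) − F(0.599) = 0.95 gives [0.599, 0.986].
For comparison, the equal-tailed interval is [0.557, 0.968]; the HPD is narrower and shifted toward the mode.

[0.599, 0.986]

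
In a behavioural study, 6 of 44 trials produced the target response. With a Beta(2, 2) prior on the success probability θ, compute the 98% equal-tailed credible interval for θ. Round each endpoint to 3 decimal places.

Posterior: Beta(2+6, 2+38) = Beta(8, 40).
Equal-tailed 98% interval: the 0.01 and 0.99 quantiles of Beta(8, 40).
Posterior mean ≈ 0.167, SD ≈ 0.053; a Normal approximation gives roughly [0.043, 0.291].
Exact: F⁻¹(0.01) = 0.065; F⁻¹(0.99) = 0.309.

[0.065, 0.309]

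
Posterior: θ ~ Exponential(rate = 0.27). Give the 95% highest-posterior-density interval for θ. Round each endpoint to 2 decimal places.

[0.00, 11.10]

The exponential density is strictly decreasing on [0, ∞), so the HPD interval is anchored at 0: [0, q] with P(θ ≤ q) = 0.95.
q = −ln(1 − 0.95) / 0.27 = 2.9957 / 0.27 = 11.10.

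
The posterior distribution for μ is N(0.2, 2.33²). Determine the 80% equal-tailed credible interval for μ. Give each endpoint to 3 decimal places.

[-2.786, 3.186]

The posterior is symmetric, so the 80% equal-tailed interval is μ = 0.2 ± z·2.33 with z = 1.282.
Half-width: 1.282 × 2.33 = 2.986.
0.2 − 2.986 = -2.786; 0.2 + 2.986 = 3.186.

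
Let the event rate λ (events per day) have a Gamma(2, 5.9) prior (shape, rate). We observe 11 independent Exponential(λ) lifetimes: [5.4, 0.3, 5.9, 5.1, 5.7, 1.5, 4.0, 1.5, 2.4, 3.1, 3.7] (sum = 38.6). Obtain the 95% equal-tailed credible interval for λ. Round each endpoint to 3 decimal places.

Posterior: Gamma(2+11, 5.9+38.6) = Gamma(13, 44.5) (shape, rate).
Equal-tailed 95% interval: Gamma(13, 44.5) quantiles at 0.025 and 0.975.
Posterior mean ≈ 0.292, SD ≈ 0.081; a Normal approximation gives roughly [0.133, 0.451].
Exact: lower = 0.156; upper = 0.471.

[0.156, 0.471]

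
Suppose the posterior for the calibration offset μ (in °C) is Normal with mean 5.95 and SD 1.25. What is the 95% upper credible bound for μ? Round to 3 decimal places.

8.006

Need U with P(μ ≤ U) = 0.95: U = 5.95 + z_{0.05}·1.25.
z = 1.645; U = 5.95 + 1.645 × 1.25 = 8.006.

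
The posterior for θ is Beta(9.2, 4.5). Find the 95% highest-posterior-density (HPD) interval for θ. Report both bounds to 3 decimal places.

[0.432, 0.898]

The posterior is unimodal and skewed, so the HPD interval has equal density at both endpoints and is the shortest 95% interval.
Solving f(0.432) = f(0.898) with F(0.898) − F(0.432) = 0.95 gives [0.432, 0.898].
For comparison, the equal-tailed interval is [0.413, 0.883]; the HPD is narrower and shifted toward the mode.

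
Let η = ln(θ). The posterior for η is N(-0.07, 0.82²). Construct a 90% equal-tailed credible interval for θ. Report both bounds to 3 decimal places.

[0.242, 3.592]

On the log scale the 90% interval is -0.07 ± 1.645 × 0.82 = [-1.4188, 1.2788].
Exponentiate: [e^-1.4188, e^1.2788] = [0.242, 3.592].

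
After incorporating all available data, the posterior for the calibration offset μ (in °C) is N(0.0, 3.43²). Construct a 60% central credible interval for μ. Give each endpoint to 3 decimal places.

[-2.887, 2.887]

The posterior is symmetric, so the 60% equal-tailed interval is μ = 0.0 ± z·3.43 with z = 0.842.
Half-width: 0.842 × 3.43 = 2.887.
0.0 − 2.887 = -2.887; 0.0 + 2.887 = 2.887.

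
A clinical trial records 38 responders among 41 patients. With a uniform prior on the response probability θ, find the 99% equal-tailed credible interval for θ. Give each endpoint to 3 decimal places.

[0.762, 0.984]

Posterior: Beta(1+38, 1+3) = Beta(39, 4).
Equal-tailed 99% interval: the 0.005 and 0.995 quantiles of Beta(39, 4).
Posterior mean ≈ 0.907, SD ≈ 0.044; a Normal approximation gives roughly [0.794, 1.020].
Exact: F⁻¹(0.005) = 0.762; F⁻¹(0.995) = 0.984.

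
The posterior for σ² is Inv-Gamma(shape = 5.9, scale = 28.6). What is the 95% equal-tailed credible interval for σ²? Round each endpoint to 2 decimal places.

Inverse-Gamma(5.9, 28.6) quantiles: F⁻¹(0.025) and F⁻¹(0.975).
Equivalently, 1/σ² ~ Gamma(5.9, rate = 28.6); invert its 0.975 and 0.025 quantiles.
Posterior mean ≈ 5.84, SD ≈ 2.96; a Normal approximation gives roughly [0.04, 11.63].
Exact: lower = 2.48; upper = 13.35.

[2.48, 13.35]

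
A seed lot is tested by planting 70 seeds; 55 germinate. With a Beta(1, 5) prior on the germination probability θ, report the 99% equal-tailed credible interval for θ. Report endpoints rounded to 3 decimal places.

[0.598, 0.853]

Posterior: Beta(1+55, 5+15) = Beta(56, 20).
Equal-tailed 99% interval: the 0.005 and 0.995 quantiles of Beta(56, 20).
Posterior mean ≈ 0.737, SD ≈ 0.050; a Normal approximation gives roughly [0.608, 0.866].
Exact: F⁻¹(0.005) = 0.598; F⁻¹(0.995) = 0.853.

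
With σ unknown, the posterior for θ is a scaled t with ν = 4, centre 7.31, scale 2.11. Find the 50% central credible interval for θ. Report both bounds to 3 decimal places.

The t_4 distribution is symmetric; the 50% interval is 7.31 ± t·2.11 with t_{0.75,4} = 0.741.
Half-width: 0.741 × 2.11 = 1.563.
7.31 − 1.563 = 5.747; 7.31 + 1.563 = 8.873.

[5.747, 8.873]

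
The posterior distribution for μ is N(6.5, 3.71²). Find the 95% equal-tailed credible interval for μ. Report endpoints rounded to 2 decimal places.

[-0.77, 13.77]

The posterior is symmetric, so the 95% equal-tailed interval is μ = 6.5 ± z·3.71 with z = 1.960.
Half-width: 1.960 × 3.71 = 7.27.
6.5 − 7.27 = -0.77; 6.5 + 7.27 = 13.77.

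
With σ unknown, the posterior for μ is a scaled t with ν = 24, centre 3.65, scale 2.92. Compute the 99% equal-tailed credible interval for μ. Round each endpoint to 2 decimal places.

The t_24 distribution is symmetric; the 99% interval is 3.65 ± t·2.92 with t_{0.995,24} = 2.797.
Half-width: 2.797 × 2.92 = 8.17.
3.65 − 8.17 = -4.52; 3.65 + 8.17 = 11.82.

[-4.52, 11.82]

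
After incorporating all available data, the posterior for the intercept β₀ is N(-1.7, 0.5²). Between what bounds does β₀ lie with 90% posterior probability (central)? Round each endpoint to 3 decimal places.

The posterior is symmetric, so the 90% equal-tailed interval is β₀ = -1.7 ± z·0.5 with z = 1.645.
Half-width: 1.645 × 0.5 = 0.822.
-1.7 − 0.822 = -2.522; -1.7 + 0.822 = -0.878.

[-2.522, -0.878]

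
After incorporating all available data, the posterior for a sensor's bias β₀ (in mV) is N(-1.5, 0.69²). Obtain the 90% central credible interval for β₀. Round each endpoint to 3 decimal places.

The posterior is symmetric, so the 90% equal-tailed interval is β₀ = -1.5 ± z·0.69 with z = 1.645.
Half-width: 1.645 × 0.69 = 1.135.
-1.5 − 1.135 = -2.635; -1.5 + 1.135 = -0.365.

[-2.635, -0.365]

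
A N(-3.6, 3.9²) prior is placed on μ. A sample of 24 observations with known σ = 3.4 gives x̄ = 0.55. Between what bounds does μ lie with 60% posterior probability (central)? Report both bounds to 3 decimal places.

Posterior precision = 1/3.9² + 24/3.4² = 0.0657 + 2.0761 = 2.1419, so posterior SD = 0.6833.
Posterior mean = (-3.6/3.9² + 24·0.55/3.4²) / 2.1419 = 0.4226.
Interval: 0.4226 ± 0.842 × 0.6833 → [-0.152, 0.998].

[-0.152, 0.998]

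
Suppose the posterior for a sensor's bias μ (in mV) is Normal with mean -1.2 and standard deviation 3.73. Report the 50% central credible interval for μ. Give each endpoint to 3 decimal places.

[-3.716, 1.316]

The posterior is symmetric, so the 50% equal-tailed interval is μ = -1.2 ± z·3.73 with z = 0.674.
Half-width: 0.674 × 3.73 = 2.516.
-1.2 − 2.516 = -3.716; -1.2 + 2.516 = 1.316.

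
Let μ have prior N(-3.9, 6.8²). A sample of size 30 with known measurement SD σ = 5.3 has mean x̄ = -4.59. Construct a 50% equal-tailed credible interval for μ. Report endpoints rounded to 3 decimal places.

[-5.222, -3.930]

Posterior precision = 1/6.8² + 30/5.3² = 0.0216 + 1.0680 = 1.0896, so posterior SD = 0.9580.
Posterior mean = (-3.9/6.8² + 30·-4.59/5.3²) / 1.0896 = -4.5763.
Interval: -4.5763 ± 0.674 × 0.9580 → [-5.222, -3.930].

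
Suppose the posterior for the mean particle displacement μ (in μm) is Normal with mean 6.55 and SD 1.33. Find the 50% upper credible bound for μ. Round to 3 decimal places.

6.550

Need U with P(μ ≤ U) = 0.50: U = 6.55 + z_{0.5}·1.33.
z = 0.000; U = 6.55 + 0.000 × 1.33 = 6.550.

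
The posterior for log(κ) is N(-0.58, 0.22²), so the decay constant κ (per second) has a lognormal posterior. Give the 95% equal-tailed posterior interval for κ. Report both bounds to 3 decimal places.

On the log scale the 95% interval is -0.58 ± 1.960 × 0.22 = [-1.0112, -0.1488].
Exponentiate: [e^-1.0112, e^-0.1488] = [0.364, 0.862].

[0.364, 0.862]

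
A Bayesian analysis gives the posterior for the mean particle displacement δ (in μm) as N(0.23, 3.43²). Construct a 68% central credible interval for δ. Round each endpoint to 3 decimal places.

The posterior is symmetric, so the 68% equal-tailed interval is δ = 0.23 ± z·3.43 with z = 0.994.
Half-width: 0.994 × 3.43 = 3.411.
0.23 − 3.411 = -3.181; 0.23 + 3.411 = 3.641.

[-3.181, 3.641]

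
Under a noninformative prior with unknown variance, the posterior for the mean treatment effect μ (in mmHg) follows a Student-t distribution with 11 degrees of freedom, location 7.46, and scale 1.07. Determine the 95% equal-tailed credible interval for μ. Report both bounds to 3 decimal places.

The t_11 distribution is symmetric; the 95% interval is 7.46 ± t·1.07 with t_{0.975,11} = 2.201.
Half-width: 2.201 × 1.07 = 2.355.
7.46 − 2.355 = 5.105; 7.46 + 2.355 = 9.815.

[5.105, 9.815]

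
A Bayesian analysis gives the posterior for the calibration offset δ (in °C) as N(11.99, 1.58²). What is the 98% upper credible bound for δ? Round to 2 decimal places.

Need U with P(δ ≤ U) = 0.98: U = 11.99 + z_{0.02}·1.58.
z = 2.054; U = 11.99 + 2.054 × 1.58 = 15.23.

15.23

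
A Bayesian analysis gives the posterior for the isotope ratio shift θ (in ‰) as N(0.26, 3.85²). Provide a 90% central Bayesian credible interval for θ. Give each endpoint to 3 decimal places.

The posterior is symmetric, so the 90% equal-tailed interval is θ = 0.26 ± z·3.85 with z = 1.645.
Half-width: 1.645 × 3.85 = 6.333.
0.26 − 6.333 = -6.073; 0.26 + 6.333 = 6.593.

[-6.073, 6.593]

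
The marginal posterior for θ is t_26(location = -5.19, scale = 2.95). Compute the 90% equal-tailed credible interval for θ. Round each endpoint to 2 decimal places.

The t_26 distribution is symmetric; the 90% interval is -5.19 ± t·2.95 with t_{0.95,26} = 1.706.
Half-width: 1.706 × 2.95 = 5.03.
-5.19 − 5.03 = -10.22; -5.19 + 5.03 = -0.16.

[-10.22, -0.16]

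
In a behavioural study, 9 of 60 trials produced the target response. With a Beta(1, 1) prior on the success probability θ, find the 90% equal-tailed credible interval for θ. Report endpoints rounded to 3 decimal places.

Posterior: Beta(1+9, 1+51) = Beta(10, 52).
Equal-tailed 90% interval: the 0.05 and 0.95 quantiles of Beta(10, 52).
Posterior mean ≈ 0.161, SD ≈ 0.046; a Normal approximation gives roughly [0.085, 0.238].
Exact: F⁻¹(0.05) = 0.092; F⁻¹(0.95) = 0.243.

[0.092, 0.243]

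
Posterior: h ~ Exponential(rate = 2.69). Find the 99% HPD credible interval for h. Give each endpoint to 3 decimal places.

[0.000, 1.712]

The exponential density is strictly decreasing on [0, ∞), so the HPD interval is anchored at 0: [0, q] with P(h ≤ q) = 0.99.
q = −ln(1 − 0.99) / 2.69 = 4.6052 / 2.69 = 1.712.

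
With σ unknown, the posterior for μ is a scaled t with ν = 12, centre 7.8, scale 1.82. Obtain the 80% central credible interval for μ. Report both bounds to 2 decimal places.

The t_12 distribution is symmetric; the 80% interval is 7.8 ± t·1.82 with t_{0.9,12} = 1.356.
Half-width: 1.356 × 1.82 = 2.47.
7.8 − 2.47 = 5.33; 7.8 + 2.47 = 10.27.

[5.33, 10.27]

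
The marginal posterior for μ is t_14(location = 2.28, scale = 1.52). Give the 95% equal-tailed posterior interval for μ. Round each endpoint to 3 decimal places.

The t_14 distribution is symmetric; the 95% interval is 2.28 ± t·1.52 with t_{0.975,14} = 2.145.
Half-width: 2.145 × 1.52 = 3.260.
2.28 − 3.260 = -0.980; 2.28 + 3.260 = 5.540.

[-0.980, 5.540]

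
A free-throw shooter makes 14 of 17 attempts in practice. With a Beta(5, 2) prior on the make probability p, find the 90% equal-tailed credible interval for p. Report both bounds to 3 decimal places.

Posterior: Beta(5+14, 2+3) = Beta(19, 5).
Equal-tailed 90% interval: the 0.05 and 0.95 quantiles of Beta(19, 5).
Posterior mean ≈ 0.792, SD ≈ 0.081; a Normal approximation gives roughly [0.658, 0.925].
Exact: F⁻¹(0.05) = 0.645; F⁻¹(0.95) = 0.910.

[0.645, 0.910]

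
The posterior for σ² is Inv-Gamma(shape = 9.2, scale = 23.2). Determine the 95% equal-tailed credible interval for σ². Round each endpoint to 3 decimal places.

[1.447, 5.459]

Inverse-Gamma(9.2, 23.2) quantiles: F⁻¹(0.025) and F⁻¹(0.975).
Equivalently, 1/σ² ~ Gamma(9.2, rate = 23.2); invert its 0.975 and 0.025 quantiles.
Posterior mean ≈ 2.829, SD ≈ 1.054; a Normal approximation gives roughly [0.763, 4.896].
Exact: lower = 1.447; upper = 5.459.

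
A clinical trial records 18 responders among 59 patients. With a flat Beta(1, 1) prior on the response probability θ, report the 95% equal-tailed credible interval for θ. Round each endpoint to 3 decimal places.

Posterior: Beta(1+18, 1+41) = Beta(19, 42).
Equal-tailed 95% interval: the 0.025 and 0.975 quantiles of Beta(19, 42).
Posterior mean ≈ 0.311, SD ≈ 0.059; a Normal approximation gives roughly [0.196, 0.427].
Exact: F⁻¹(0.025) = 0.203; F⁻¹(0.975) = 0.432.

[0.203, 0.432]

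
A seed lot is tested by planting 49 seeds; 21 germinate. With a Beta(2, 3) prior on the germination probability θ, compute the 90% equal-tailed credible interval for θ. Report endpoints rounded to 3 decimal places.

Posterior: Beta(2+21, 3+28) = Beta(23, 31).
Equal-tailed 90% interval: the 0.05 and 0.95 quantiles of Beta(23, 31).
Posterior mean ≈ 0.426, SD ≈ 0.067; a Normal approximation gives roughly [0.316, 0.536].
Exact: F⁻¹(0.05) = 0.318; F⁻¹(0.95) = 0.537.

[0.318, 0.537]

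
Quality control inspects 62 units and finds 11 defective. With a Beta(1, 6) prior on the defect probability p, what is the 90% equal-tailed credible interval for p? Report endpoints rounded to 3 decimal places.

Posterior: Beta(1+11, 6+51) = Beta(12, 57).
Equal-tailed 90% interval: the 0.05 and 0.95 quantiles of Beta(12, 57).
Posterior mean ≈ 0.174, SD ≈ 0.045; a Normal approximation gives roughly [0.099, 0.248].
Exact: F⁻¹(0.05) = 0.105; F⁻¹(0.95) = 0.254.

[0.105, 0.254]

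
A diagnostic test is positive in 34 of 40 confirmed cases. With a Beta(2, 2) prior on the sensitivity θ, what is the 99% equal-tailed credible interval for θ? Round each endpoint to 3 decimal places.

Posterior: Beta(2+34, 2+6) = Beta(36, 8).
Equal-tailed 99% interval: the 0.005 and 0.995 quantiles of Beta(36, 8).
Posterior mean ≈ 0.818, SD ≈ 0.057; a Normal approximation gives roughly [0.670, 0.966].
Exact: F⁻¹(0.005) = 0.647; F⁻¹(0.995) = 0.937.

[0.647, 0.937]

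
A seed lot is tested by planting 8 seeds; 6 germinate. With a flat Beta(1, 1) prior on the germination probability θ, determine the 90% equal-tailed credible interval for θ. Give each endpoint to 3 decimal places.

Posterior: Beta(1+6, 1+2) = Beta(7, 3).
Equal-tailed 90% interval: the 0.05 and 0.95 quantiles of Beta(7, 3).
Posterior mean ≈ 0.700, SD ≈ 0.138; a Normal approximation gives roughly [0.473, 0.927].
Exact: F⁻¹(0.05) = 0.450; F⁻¹(0.95) = 0.902.

[0.450, 0.902]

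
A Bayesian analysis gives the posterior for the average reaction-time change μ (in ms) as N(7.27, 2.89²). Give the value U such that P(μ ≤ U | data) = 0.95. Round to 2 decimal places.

Need U with P(μ ≤ U) = 0.95: U = 7.27 + z_{0.05}·2.89.
z = 1.645; U = 7.27 + 1.645 × 2.89 = 12.02.

12.02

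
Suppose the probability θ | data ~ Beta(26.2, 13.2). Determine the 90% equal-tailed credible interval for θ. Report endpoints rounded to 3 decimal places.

Posterior: Beta(26.2, 13.2).
Equal-tailed 90% interval: the 0.05 and 0.95 quantiles of Beta(26.2, 13.2).
Posterior mean ≈ 0.665, SD ≈ 0.074; a Normal approximation gives roughly [0.543, 0.787].
Exact: F⁻¹(0.05) = 0.538; F⁻¹(0.95) = 0.782.

[0.538, 0.782]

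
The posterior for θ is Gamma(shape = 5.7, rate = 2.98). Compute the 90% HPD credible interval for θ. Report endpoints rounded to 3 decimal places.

[0.651, 3.126]

The posterior is unimodal and skewed, so the HPD interval has equal density at both endpoints and is the shortest 90% interval.
Solving f(0.651) = f(3.126) with F(3.126) − F(0.651) = 0.90 gives [0.651, 3.126].
For comparison, the equal-tailed interval is [0.811, 3.392]; the HPD is narrower and shifted toward the mode.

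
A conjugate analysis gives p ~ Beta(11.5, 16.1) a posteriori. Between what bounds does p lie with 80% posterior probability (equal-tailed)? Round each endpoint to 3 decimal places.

Posterior: Beta(11.5, 16.1).
Equal-tailed 80% interval: the 0.1 and 0.9 quantiles of Beta(11.5, 16.1).
Posterior mean ≈ 0.417, SD ≈ 0.092; a Normal approximation gives roughly [0.299, 0.535].
Exact: F⁻¹(0.1) = 0.299; F⁻¹(0.9) = 0.537.

[0.299, 0.537]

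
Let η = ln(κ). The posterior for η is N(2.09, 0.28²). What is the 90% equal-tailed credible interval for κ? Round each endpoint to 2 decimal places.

On the log scale the 90% interval is 2.09 ± 1.645 × 0.28 = [1.6294, 2.5506].
Exponentiate: [e^1.6294, e^2.5506] = [5.10, 12.81].

[5.10, 12.81]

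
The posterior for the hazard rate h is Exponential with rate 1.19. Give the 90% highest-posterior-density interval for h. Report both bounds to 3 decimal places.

[0.000, 1.935]

The exponential density is strictly decreasing on [0, ∞), so the HPD interval is anchored at 0: [0, q] with P(h ≤ q) = 0.90.
q = −ln(1 − 0.90) / 1.19 = 2.3026 / 1.19 = 1.935.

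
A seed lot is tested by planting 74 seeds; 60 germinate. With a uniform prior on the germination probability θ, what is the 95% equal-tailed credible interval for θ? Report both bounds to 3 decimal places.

[0.707, 0.884]

Posterior: Beta(1+60, 1+14) = Beta(61, 15).
Equal-tailed 95% interval: the 0.025 and 0.975 quantiles of Beta(61, 15).
Posterior mean ≈ 0.803, SD ≈ 0.045; a Normal approximation gives roughly [0.714, 0.892].
Exact: F⁻¹(0.025) = 0.707; F⁻¹(0.975) = 0.884.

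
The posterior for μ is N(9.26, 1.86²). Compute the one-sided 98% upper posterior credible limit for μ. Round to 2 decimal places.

Need U with P(μ ≤ U) = 0.98: U = 9.26 + z_{0.02}·1.86.
z = 2.054; U = 9.26 + 2.054 × 1.86 = 13.08.

13.08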